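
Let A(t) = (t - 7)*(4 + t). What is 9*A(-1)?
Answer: -216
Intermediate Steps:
A(t) = (-7 + t)*(4 + t)
9*A(-1) = 9*(-28 + (-1)² - 3*(-1)) = 9*(-28 + 1 + 3) = 9*(-24) = -216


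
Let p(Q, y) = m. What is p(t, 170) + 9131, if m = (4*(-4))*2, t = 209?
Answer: 9099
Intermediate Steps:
m = -32 (m = -16*2 = -32)
p(Q, y) = -32
p(t, 170) + 9131 = -32 + 9131 = 9099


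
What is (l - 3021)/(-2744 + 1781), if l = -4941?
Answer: 2654/321 ≈ 8.2679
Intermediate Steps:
(l - 3021)/(-2744 + 1781) = (-4941 - 3021)/(-2744 + 1781) = -7962/(-963) = -7962*(-1/963) = 2654/321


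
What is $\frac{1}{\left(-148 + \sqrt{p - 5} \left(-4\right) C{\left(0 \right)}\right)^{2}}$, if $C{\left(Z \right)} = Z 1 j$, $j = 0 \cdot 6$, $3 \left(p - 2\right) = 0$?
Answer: $\frac{1}{21904} \approx 4.5654 \cdot 10^{-5}$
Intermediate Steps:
$p = 2$ ($p = 2 + \frac{1}{3} \cdot 0 = 2 + 0 = 2$)
$j = 0$
$C{\left(Z \right)} = 0$ ($C{\left(Z \right)} = Z 1 \cdot 0 = Z 0 = 0$)
$\frac{1}{\left(-148 + \sqrt{p - 5} \left(-4\right) C{\left(0 \right)}\right)^{2}} = \frac{1}{\left(-148 + \sqrt{2 - 5} \left(-4\right) 0\right)^{2}} = \frac{1}{\left(-148 + \sqrt{-3} \left(-4\right) 0\right)^{2}} = \frac{1}{\left(-148 + i \sqrt{3} \left(-4\right) 0\right)^{2}} = \frac{1}{\left(-148 + - 4 i \sqrt{3} \cdot 0\right)^{2}} = \frac{1}{\left(-148 + 0\right)^{2}} = \frac{1}{\left(-148\right)^{2}} = \frac{1}{21904}$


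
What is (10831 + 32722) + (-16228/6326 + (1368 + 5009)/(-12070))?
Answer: 1662622631299/38177410 ≈ 43550.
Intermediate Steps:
(10831 + 32722) + (-16228/6326 + (1368 + 5009)/(-12070)) = 43553 + (-16228*1/6326 + 6377*(-1/12070)) = 43553 + (-8114/3163 - 6377/12070) = 43553 - 118106431/38177410 = 1662622631299/38177410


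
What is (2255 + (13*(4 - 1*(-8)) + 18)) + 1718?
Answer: 4147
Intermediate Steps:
(2255 + (13*(4 - 1*(-8)) + 18)) + 1718 = (2255 + (13*(4 + 8) + 18)) + 1718 = (2255 + (13*12 + 18)) + 1718 = (2255 + (156 + 18)) + 1718 = (2255 + 174) + 1718 = 2429 + 1718 = 4147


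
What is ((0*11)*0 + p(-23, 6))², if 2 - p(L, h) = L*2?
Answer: 2304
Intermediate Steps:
p(L, h) = 2 - 2*L (p(L, h) = 2 - L*2 = 2 - 2*L)
((0*11)*0 + p(-23, 6))² = ((0*11)*0 + (2 - 2*(-23)))² = (0*0 + (2 + 46))² = (0 + 48)² = 48² = 2304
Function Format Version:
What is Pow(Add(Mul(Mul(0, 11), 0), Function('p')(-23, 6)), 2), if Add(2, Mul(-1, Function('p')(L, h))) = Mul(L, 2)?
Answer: 2304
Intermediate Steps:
Function('p')(L, h) = Add(2, Mul(-2, L)) (Function('p')(L, h) = Add(2, Mul(-1, Mul(L, 2))) = Add(2, Mul(-1, Mul(2, L))) = Add(2, Mul(-2, L)))
Pow(Add(Mul(Mul(0, 11), 0), Function('p')(-23, 6)), 2) = Pow(Add(Mul(Mul(0, 11), 0), Add(2, Mul(-2, -23))), 2) = Pow(Add(Mul(0, 0), Add(2, 46)), 2) = Pow(Add(0, 48), 2) = Pow(48, 2) = 2304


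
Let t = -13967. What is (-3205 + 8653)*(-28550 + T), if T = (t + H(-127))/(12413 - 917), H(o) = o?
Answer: -74507050938/479 ≈ -1.5555e+8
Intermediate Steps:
T = -2349/1916 (T = (-13967 - 127)/(12413 - 917) = -14094/11496 = -14094*1/11496 = -2349/1916 ≈ -1.2260)
(-3205 + 8653)*(-28550 + T) = (-3205 + 8653)*(-28550 - 2349/1916) = 5448*(-54704149/1916) = -74507050938/479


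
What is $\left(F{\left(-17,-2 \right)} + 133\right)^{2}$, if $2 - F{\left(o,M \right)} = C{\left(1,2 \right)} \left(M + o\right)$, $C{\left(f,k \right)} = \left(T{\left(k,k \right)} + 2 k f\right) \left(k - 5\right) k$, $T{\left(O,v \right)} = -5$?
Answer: $62001$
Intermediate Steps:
$C{\left(f,k \right)} = k \left(-5 + k\right) \left(-5 + 2 f k\right)$ ($C{\left(f,k \right)} = \left(-5 + 2 k f\right) \left(k - 5\right) k = \left(-5 + 2 f k\right) \left(-5 + k\right) k = \left(-5 + 2 f k\right) k \left(-5 + k\right) = k \left(-5 + k\right) \left(-5 + 2 f k\right)$)
$F{\left(o,M \right)} = 2 - 6 M - 6 o$ ($F{\left(o,M \right)} = 2 - 2 \left(25 - 10 - 10 \cdot 2 + 2 \cdot 1 \cdot 2^{2}\right) \left(M + o\right) = 2 - 2 \left(25 - 10 - 20 + 2 \cdot 1 \cdot 4\right) \left(M + o\right) = 2 - 2 \left(25 - 10 - 20 + 8\right) \left(M + o\right) = 2 - 2 \cdot 3 \left(M + o\right) = 2 - 6 \left(M + o\right) = 2 - \left(6 M + 6 o\right) = 2 - 6 M - 6 o$)
$\left(F{\left(-17,-2 \right)} + 133\right)^{2} = \left(\left(2 - -12 - -102\right) + 133\right)^{2} = \left(\left(2 + 12 + 102\right) + 133\right)^{2} = \left(116 + 133\right)^{2} = 249^{2} = 62001$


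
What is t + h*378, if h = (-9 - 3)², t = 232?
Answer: 54664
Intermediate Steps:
h = 144 (h = (-12)² = 144)
t + h*378 = 232 + 144*378 = 232 + 54432 = 54664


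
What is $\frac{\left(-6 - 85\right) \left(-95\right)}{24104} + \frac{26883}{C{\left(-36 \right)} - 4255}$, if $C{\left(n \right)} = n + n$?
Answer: $- \frac{610580917}{104298008} \approx -5.8542$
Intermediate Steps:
$C{\left(n \right)} = 2 n$
$\frac{\left(-6 - 85\right) \left(-95\right)}{24104} + \frac{26883}{C{\left(-36 \right)} - 4255} = \frac{\left(-6 - 85\right) \left(-95\right)}{24104} + \frac{26883}{2 \left(-36\right) - 4255} = \left(-91\right) \left(-95\right) \frac{1}{24104} + \frac{26883}{-72 - 4255} = 8645 \cdot \frac{1}{24104} + \frac{26883}{-4327} = \frac{8645}{24104} + 26883 \left(- \frac{1}{4327}\right) = \frac{8645}{24104} - \frac{26883}{4327} = - \frac{610580917}{104298008}$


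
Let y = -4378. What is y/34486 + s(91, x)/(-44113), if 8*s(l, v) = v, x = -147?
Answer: -769972135/6085123672 ≈ -0.12653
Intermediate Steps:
s(l, v) = v/8
y/34486 + s(91, x)/(-44113) = -4378/34486 + ((⅛)*(-147))/(-44113) = -4378*1/34486 - 147/8*(-1/44113) = -2189/17243 + 147/352904 = -769972135/6085123672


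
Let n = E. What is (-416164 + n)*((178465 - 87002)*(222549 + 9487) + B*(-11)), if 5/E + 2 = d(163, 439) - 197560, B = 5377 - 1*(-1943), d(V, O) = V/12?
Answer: -20937193802567841790912/2370581 ≈ -8.8321e+15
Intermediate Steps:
d(V, O) = V/12 (d(V, O) = V*(1/12) = V/12)
B = 7320 (B = 5377 + 1943 = 7320)
E = -60/2370581 (E = 5/(-2 + ((1/12)*163 - 197560)) = 5/(-2 + (163/12 - 197560)) = 5/(-2 - 2370557/12) = 5/(-2370581/12) = 5*(-12/2370581) = -60/2370581 ≈ -2.5310e-5)
n = -60/2370581 ≈ -2.5310e-5
(-416164 + n)*((178465 - 87002)*(222549 + 9487) + B*(-11)) = (-416164 - 60/2370581)*((178465 - 87002)*(222549 + 9487) + 7320*(-11)) = -986550471344*(91463*232036 - 80520)/2370581 = -986550471344*(21222708668 - 80520)/2370581 = -986550471344/2370581*21222628148 = -20937193802567841790912/2370581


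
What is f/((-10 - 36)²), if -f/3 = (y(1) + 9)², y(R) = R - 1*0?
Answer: -75/529 ≈ -0.14178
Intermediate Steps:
y(R) = R (y(R) = R + 0 = R)
f = -300 (f = -3*(1 + 9)² = -3*10² = -3*100 = -300)
f/((-10 - 36)²) = -300/(-10 - 36)² = -300/((-46)²) = -300/2116 = -300*1/2116 = -75/529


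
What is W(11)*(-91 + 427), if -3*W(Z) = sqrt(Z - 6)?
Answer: -112*sqrt(5) ≈ -250.44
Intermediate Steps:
W(Z) = -sqrt(-6 + Z)/3 (W(Z) = -sqrt(Z - 6)/3 = -sqrt(-6 + Z)/3)
W(11)*(-91 + 427) = (-sqrt(-6 + 11)/3)*(-91 + 427) = -sqrt(5)/3*336 = -112*sqrt(5)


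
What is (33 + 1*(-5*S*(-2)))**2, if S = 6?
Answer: 8649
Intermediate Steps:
(33 + 1*(-5*S*(-2)))**2 = (33 + 1*(-5*6*(-2)))**2 = (33 + 1*(-30*(-2)))**2 = (33 + 1*60)**2 = (33 + 60)**2 = 93**2 = 8649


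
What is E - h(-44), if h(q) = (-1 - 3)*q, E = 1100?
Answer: 924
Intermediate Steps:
h(q) = -4*q
E - h(-44) = 1100 - (-4)*(-44) = 1100 - 1*176 = 1100 - 176 = 924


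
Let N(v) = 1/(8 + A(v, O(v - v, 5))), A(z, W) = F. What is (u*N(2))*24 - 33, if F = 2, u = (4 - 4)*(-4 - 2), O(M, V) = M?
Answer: -33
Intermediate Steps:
u = 0 (u = 0*(-6) = 0)
A(z, W) = 2
N(v) = ⅒ (N(v) = 1/(8 + 2) = 1/10 = ⅒)
(u*N(2))*24 - 33 = (0*(⅒))*24 - 33 = 0*24 - 33 = 0 - 33 = -33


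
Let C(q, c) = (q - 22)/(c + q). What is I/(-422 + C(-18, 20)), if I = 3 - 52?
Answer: 49/442 ≈ 0.11086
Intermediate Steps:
C(q, c) = (-22 + q)/(c + q)
I = -49
I/(-422 + C(-18, 20)) = -49/(-422 + (-22 - 18)/(20 - 18)) = -49/(-422 - 40/2) = -49/(-422 + (1/2)*(-40)) = -49/(-422 - 20) = -49/(-442) = -49*(-1/442) = 49/442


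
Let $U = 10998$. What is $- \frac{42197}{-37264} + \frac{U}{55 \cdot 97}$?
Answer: $\frac{634950467}{198803440} \approx 3.1939$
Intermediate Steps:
$- \frac{42197}{-37264} + \frac{U}{55 \cdot 97} = - \frac{42197}{-37264} + \frac{10998}{55 \cdot 97} = \left(-42197\right) \left(- \frac{1}{37264}\right) + \frac{10998}{5335} = \frac{42197}{37264} + 10998 \cdot \frac{1}{5335} = \frac{42197}{37264} + \frac{10998}{5335} = \frac{634950467}{198803440}$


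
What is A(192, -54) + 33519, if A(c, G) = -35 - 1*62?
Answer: 33422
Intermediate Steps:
A(c, G) = -97 (A(c, G) = -35 - 62 = -97)
A(192, -54) + 33519 = -97 + 33519 = 33422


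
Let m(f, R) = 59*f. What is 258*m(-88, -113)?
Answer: -1339536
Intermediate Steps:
258*m(-88, -113) = 258*(59*(-88)) = 258*(-5192) = -1339536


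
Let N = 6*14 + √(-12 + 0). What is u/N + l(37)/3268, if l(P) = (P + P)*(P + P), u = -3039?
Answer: -872300/25327 + 1013*I*√3/1178 ≈ -34.442 + 1.4894*I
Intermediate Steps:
N = 84 + 2*I*√3 (N = 84 + √(-12) = 84 + 2*I*√3 ≈ 84.0 + 3.4641*I)
l(P) = 4*P² (l(P) = (2*P)*(2*P) = 4*P²)
u/N + l(37)/3268 = -3039/(84 + 2*I*√3) + (4*37²)/3268 = -3039/(84 + 2*I*√3) + (4*1369)*(1/3268) = -3039/(84 + 2*I*√3) + 5476*(1/3268) = -3039/(84 + 2*I*√3) + 1369/817 = 1369/817 - 3039/(84 + 2*I*√3)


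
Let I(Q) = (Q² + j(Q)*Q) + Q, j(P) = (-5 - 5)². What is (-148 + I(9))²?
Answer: 708964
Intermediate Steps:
j(P) = 100 (j(P) = (-10)² = 100)
I(Q) = Q² + 101*Q (I(Q) = (Q² + 100*Q) + Q = Q² + 101*Q)
(-148 + I(9))² = (-148 + 9*(101 + 9))² = (-148 + 9*110)² = (-148 + 990)² = 842² = 708964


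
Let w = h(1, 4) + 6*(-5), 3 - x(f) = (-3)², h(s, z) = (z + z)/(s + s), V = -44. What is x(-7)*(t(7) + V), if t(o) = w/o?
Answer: 2004/7 ≈ 286.29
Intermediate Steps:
h(s, z) = z/s (h(s, z) = (2*z)/((2*s)) = (2*z)*(1/(2*s)) = z/s)
x(f) = -6 (x(f) = 3 - 1*(-3)² = 3 - 1*9 = 3 - 9 = -6)
w = -26 (w = 4/1 + 6*(-5) = 4*1 - 30 = 4 - 30 = -26)
t(o) = -26/o
x(-7)*(t(7) + V) = -6*(-26/7 - 44) = -6*(-334/7) = 2004/7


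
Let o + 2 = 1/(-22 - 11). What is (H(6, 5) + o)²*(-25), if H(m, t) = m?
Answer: -429025/1089 ≈ -393.96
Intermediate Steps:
o = -67/33 (o = -2 + 1/(-22 - 11) = -2 + 1/(-33) = -2 - 1/33 = -67/33 ≈ -2.0303)
(H(6, 5) + o)²*(-25) = (6 - 67/33)²*(-25) = (131/33)²*(-25) = (17161/1089)*(-25) = -429025/1089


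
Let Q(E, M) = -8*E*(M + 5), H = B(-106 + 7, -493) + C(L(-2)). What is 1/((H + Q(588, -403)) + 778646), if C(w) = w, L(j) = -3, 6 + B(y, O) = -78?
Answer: 1/2650751 ≈ 3.7725e-7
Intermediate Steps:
B(y, O) = -84 (B(y, O) = -6 - 78 = -84)
H = -87 (H = -84 - 3 = -87)
Q(E, M) = -8*E*(5 + M)
1/((H + Q(588, -403)) + 778646) = 1/((-87 - 8*588*(5 - 403)) + 778646) = 1/((-87 - 8*588*(-398)) + 778646) = 1/((-87 + 1872192) + 778646) = 1/(1872105 + 778646) = 1/2650751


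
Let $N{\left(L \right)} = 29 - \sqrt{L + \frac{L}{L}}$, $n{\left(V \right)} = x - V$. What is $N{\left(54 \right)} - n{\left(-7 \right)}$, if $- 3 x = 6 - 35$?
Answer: $\frac{37}{3} - \sqrt{55} \approx 4.9171$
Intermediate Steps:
$x = \frac{29}{3}$ ($x = - \frac{6 - 35}{3} = \left(- \frac{1}{3}\right) \left(-29\right) = \frac{29}{3} \approx 9.6667$)
$n{\left(V \right)} = \frac{29}{3} - V$
$N{\left(L \right)} = 29 - \sqrt{1 + L}$ ($N{\left(L \right)} = 29 - \sqrt{L + 1} = 29 - \sqrt{1 + L}$)
$N{\left(54 \right)} - n{\left(-7 \right)} = \left(29 - \sqrt{1 + 54}\right) - \left(\frac{29}{3} - -7\right) = \left(29 - \sqrt{55}\right) - \left(\frac{29}{3} + 7\right) = \left(29 - \sqrt{55}\right) - \frac{50}{3} = \frac{37}{3} - \sqrt{55}$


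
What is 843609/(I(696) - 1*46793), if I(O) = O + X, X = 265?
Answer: -843609/45832 ≈ -18.407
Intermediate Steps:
I(O) = 265 + O (I(O) = O + 265 = 265 + O)
843609/(I(696) - 1*46793) = 843609/((265 + 696) - 1*46793) = 843609/(961 - 46793) = 843609/(-45832) = 843609*(-1/45832) = -843609/45832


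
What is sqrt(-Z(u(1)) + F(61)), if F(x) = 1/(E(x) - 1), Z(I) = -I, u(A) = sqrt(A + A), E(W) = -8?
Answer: sqrt(-1 + 9*sqrt(2))/3 ≈ 1.1415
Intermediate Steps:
u(A) = sqrt(2)*sqrt(A) (u(A) = sqrt(2*A) = sqrt(2)*sqrt(A))
F(x) = -1/9 (F(x) = 1/(-8 - 1) = 1/(-9) = -1/9)
sqrt(-Z(u(1)) + F(61)) = sqrt(-(-1)*sqrt(2)*sqrt(1) - 1/9) = sqrt(-(-1)*sqrt(2)*1 - 1/9) = sqrt(-(-1)*sqrt(2) - 1/9) = sqrt(sqrt(2) - 1/9) = sqrt(-1/9 + sqrt(2))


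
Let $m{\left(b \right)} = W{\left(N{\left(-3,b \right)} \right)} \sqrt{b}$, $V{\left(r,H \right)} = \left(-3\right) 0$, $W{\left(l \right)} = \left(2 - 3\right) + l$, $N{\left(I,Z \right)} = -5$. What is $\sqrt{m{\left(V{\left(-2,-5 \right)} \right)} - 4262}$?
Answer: $i \sqrt{4262} \approx 65.284 i$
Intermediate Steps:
$W{\left(l \right)} = -1 + l$ ($W{\left(l \right)} = \left(2 - 3\right) + l = -1 + l$)
$V{\left(r,H \right)} = 0$
$m{\left(b \right)} = - 6 \sqrt{b}$ ($m{\left(b \right)} = \left(-1 - 5\right) \sqrt{b} = - 6 \sqrt{b}$)
$\sqrt{m{\left(V{\left(-2,-5 \right)} \right)} - 4262} = \sqrt{- 6 \sqrt{0} - 4262} = \sqrt{\left(-6\right) 0 - 4262} = \sqrt{0 - 4262} = \sqrt{-4262} = i \sqrt{4262}$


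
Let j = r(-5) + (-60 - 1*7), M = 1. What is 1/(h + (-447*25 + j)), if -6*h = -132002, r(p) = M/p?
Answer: 15/161372 ≈ 9.2953e-5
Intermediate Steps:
r(p) = 1/p
h = 66001/3 (h = -⅙*(-132002) = 66001/3 ≈ 22000.)
j = -336/5 (j = 1/(-5) + (-60 - 1*7) = -⅕ + (-60 - 7) = -⅕ - 67 = -336/5 ≈ -67.200)
1/(h + (-447*25 + j)) = 1/(66001/3 + (-447*25 - 336/5)) = 1/(66001/3 + (-11175 - 336/5)) = 1/(66001/3 - 56211/5) = 1/(161372/15) = 15/161372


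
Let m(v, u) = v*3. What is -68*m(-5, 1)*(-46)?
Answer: -46920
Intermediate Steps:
m(v, u) = 3*v
-68*m(-5, 1)*(-46) = -204*(-5)*(-46) = -68*(-15)*(-46) = 1020*(-46) = -46920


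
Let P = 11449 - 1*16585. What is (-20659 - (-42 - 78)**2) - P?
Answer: -29923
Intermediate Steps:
P = -5136 (P = 11449 - 16585 = -5136)
(-20659 - (-42 - 78)**2) - P = (-20659 - (-42 - 78)**2) - 1*(-5136) = (-20659 - 1*(-120)**2) + 5136 = (-20659 - 1*14400) + 5136 = (-20659 - 14400) + 5136 = -35059 + 5136 = -29923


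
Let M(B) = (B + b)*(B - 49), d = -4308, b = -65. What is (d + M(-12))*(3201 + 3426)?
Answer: 2577903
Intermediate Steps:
M(B) = (-65 + B)*(-49 + B) (M(B) = (B - 65)*(B - 49) = (-65 + B)*(-49 + B))
(d + M(-12))*(3201 + 3426) = (-4308 + (3185 + (-12)² - 114*(-12)))*(3201 + 3426) = (-4308 + (3185 + 144 + 1368))*6627 = (-4308 + 4697)*6627 = 389*6627 = 2577903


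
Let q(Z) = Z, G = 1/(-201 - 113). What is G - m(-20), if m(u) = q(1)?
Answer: -315/314 ≈ -1.0032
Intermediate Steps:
G = -1/314 (G = 1/(-314) = -1/314 ≈ -0.0031847)
m(u) = 1
G - m(-20) = -1/314 - 1*1 = -1/314 - 1 = -315/314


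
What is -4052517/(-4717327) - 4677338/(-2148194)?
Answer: 15385062769912/5066866778719 ≈ 3.0364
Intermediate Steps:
-4052517/(-4717327) - 4677338/(-2148194) = -4052517*(-1/4717327) - 4677338*(-1/2148194) = 4052517/4717327 + 2338669/1074097 = 15385062769912/5066866778719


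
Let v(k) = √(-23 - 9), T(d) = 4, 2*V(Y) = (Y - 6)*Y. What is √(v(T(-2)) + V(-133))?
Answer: √(36974 + 16*I*√2)/2 ≈ 96.143 + 0.029419*I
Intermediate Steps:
V(Y) = Y*(-6 + Y)/2 (V(Y) = ((Y - 6)*Y)/2 = ((-6 + Y)*Y)/2 = (Y*(-6 + Y))/2 = Y*(-6 + Y)/2)
v(k) = 4*I*√2 (v(k) = √(-32) = 4*I*√2)
√(v(T(-2)) + V(-133)) = √(4*I*√2 + (½)*(-133)*(-6 - 133)) = √(4*I*√2 + (½)*(-133)*(-139)) = √(4*I*√2 + 18487/2) = √(18487/2 + 4*I*√2)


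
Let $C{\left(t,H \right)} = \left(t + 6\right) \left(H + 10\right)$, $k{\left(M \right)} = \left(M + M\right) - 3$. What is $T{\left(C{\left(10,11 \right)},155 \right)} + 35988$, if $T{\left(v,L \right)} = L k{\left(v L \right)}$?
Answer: $16180323$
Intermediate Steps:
$k{\left(M \right)} = -3 + 2 M$ ($k{\left(M \right)} = 2 M - 3 = -3 + 2 M$)
$C{\left(t,H \right)} = \left(6 + t\right) \left(10 + H\right)$
$T{\left(v,L \right)} = L \left(-3 + 2 L v\right)$ ($T{\left(v,L \right)} = L \left(-3 + 2 v L\right) = L \left(-3 + 2 L v\right)$)
$T{\left(C{\left(10,11 \right)},155 \right)} + 35988 = 155 \left(-3 + 2 \cdot 155 \left(60 + 6 \cdot 11 + 10 \cdot 10 + 11 \cdot 10\right)\right) + 35988 = 155 \left(-3 + 2 \cdot 155 \left(60 + 66 + 100 + 110\right)\right) + 35988 = 155 \left(-3 + 2 \cdot 155 \cdot 336\right) + 35988 = 155 \left(-3 + 104160\right) + 35988 = 155 \cdot 104157 + 35988 = 16144335 + 35988 = 16180323$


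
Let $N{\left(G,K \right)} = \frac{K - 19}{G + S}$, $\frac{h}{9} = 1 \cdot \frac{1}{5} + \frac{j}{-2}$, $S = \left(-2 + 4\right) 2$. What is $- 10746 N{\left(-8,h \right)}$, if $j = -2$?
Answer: $- \frac{220293}{10} \approx -22029.0$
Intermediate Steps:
$S = 4$ ($S = 2 \cdot 2 = 4$)
$h = \frac{54}{5}$ ($h = 9 \left(1 \cdot \frac{1}{5} - \frac{2}{-2}\right) = 9 \left(1 \cdot \frac{1}{5} - -1\right) = 9 \left(\frac{1}{5} + 1\right) = 9 \cdot \frac{6}{5} = \frac{54}{5} \approx 10.8$)
$N{\left(G,K \right)} = \frac{-19 + K}{4 + G}$ ($N{\left(G,K \right)} = \frac{K - 19}{G + 4} = \frac{-19 + K}{4 + G}$)
$- 10746 N{\left(-8,h \right)} = - 10746 \frac{-19 + \frac{54}{5}}{4 - 8} = - 10746 \frac{1}{-4} \left(- \frac{41}{5}\right) = - 10746 \left(\left(- \frac{1}{4}\right) \left(- \frac{41}{5}\right)\right) = \left(-10746\right) \frac{41}{20} = - \frac{220293}{10}$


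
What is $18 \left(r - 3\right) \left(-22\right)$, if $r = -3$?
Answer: $2376$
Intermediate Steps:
$18 \left(r - 3\right) \left(-22\right) = 18 \left(-3 - 3\right) \left(-22\right) = 18 \left(-6\right) \left(-22\right) = \left(-108\right) \left(-22\right) = 2376$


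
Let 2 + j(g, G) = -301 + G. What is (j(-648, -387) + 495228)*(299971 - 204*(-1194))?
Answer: 268804646286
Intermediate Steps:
j(g, G) = -303 + G (j(g, G) = -2 + (-301 + G) = -303 + G)
(j(-648, -387) + 495228)*(299971 - 204*(-1194)) = ((-303 - 387) + 495228)*(299971 - 204*(-1194)) = (-690 + 495228)*(299971 + 243576) = 494538*543547 = 268804646286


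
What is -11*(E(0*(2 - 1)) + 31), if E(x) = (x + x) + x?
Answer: -341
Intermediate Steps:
E(x) = 3*x (E(x) = 2*x + x = 3*x)
-11*(E(0*(2 - 1)) + 31) = -11*(3*(0*(2 - 1)) + 31) = -11*(3*(0*1) + 31) = -11*(3*0 + 31) = -11*(0 + 31) = -11*31 = -341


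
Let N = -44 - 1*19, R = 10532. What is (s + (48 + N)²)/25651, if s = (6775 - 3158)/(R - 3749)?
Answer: 1529792/173990733 ≈ 0.0087924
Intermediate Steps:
N = -63 (N = -44 - 19 = -63)
s = 3617/6783 (s = (6775 - 3158)/(10532 - 3749) = 3617/6783 ≈ 0.53325)
(s + (48 + N)²)/25651 = (3617/6783 + (48 - 63)²)/25651 = (3617/6783 + (-15)²)*(1/25651) = (3617/6783 + 225)*(1/25651) = (1529792/6783)*(1/25651) = 1529792/173990733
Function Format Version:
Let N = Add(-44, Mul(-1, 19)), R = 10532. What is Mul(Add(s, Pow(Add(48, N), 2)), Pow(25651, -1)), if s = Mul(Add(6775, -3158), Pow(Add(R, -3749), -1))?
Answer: Rational(1529792, 173990733) ≈ 0.0087924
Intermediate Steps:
N = -63 (N = Add(-44, -19) = -63)
s = Rational(3617, 6783) (s = Mul(Add(6775, -3158), Pow(Add(10532, -3749), -1)) = Mul(3617, Pow(6783, -1)) = Mul(3617, Rational(1, 6783)) = Rational(3617, 6783) ≈ 0.53325)
Mul(Add(s, Pow(Add(48, N), 2)), Pow(25651, -1)) = Mul(Add(Rational(3617, 6783), Pow(Add(48, -63), 2)), Pow(25651, -1)) = Mul(Add(Rational(3617, 6783), Pow(-15, 2)), Rational(1, 25651)) = Mul(Add(Rational(3617, 6783), 225), Rational(1, 25651)) = Mul(Rational(1529792, 6783), Rational(1, 25651)) = Rational(1529792, 173990733)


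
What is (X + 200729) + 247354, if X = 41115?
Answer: 489198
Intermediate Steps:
(X + 200729) + 247354 = (41115 + 200729) + 247354 = 241844 + 247354 = 489198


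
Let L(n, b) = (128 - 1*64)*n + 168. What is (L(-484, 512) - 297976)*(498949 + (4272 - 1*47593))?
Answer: -149803196352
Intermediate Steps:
L(n, b) = 168 + 64*n (L(n, b) = (128 - 64)*n + 168 = 64*n + 168 = 168 + 64*n)
(L(-484, 512) - 297976)*(498949 + (4272 - 1*47593)) = ((168 + 64*(-484)) - 297976)*(498949 + (4272 - 1*47593)) = ((168 - 30976) - 297976)*(498949 + (4272 - 47593)) = (-30808 - 297976)*(498949 - 43321) = -328784*455628 = -149803196352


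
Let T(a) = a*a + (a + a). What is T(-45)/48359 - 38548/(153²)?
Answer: -1818846317/1132035831 ≈ -1.6067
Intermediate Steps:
T(a) = a² + 2*a
T(-45)/48359 - 38548/(153²) = -45*(2 - 45)/48359 - 38548/(153²) = -45*(-43)*(1/48359) - 38548/23409 = 1935*(1/48359) - 38548*1/23409 = 1935/48359 - 38548/23409 = -1818846317/1132035831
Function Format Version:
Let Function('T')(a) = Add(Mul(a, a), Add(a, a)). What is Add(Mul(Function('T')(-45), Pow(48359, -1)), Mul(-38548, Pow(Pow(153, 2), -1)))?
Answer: Rational(-1818846317, 1132035831) ≈ -1.6067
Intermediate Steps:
Function('T')(a) = Add(Pow(a, 2), Mul(2, a))
Add(Mul(Function('T')(-45), Pow(48359, -1)), Mul(-38548, Pow(Pow(153, 2), -1))) = Add(Mul(Mul(-45, Add(2, -45)), Pow(48359, -1)), Mul(-38548, Pow(Pow(153, 2), -1))) = Add(Mul(Mul(-45, -43), Rational(1, 48359)), Mul(-38548, Pow(23409, -1))) = Add(Mul(1935, Rational(1, 48359)), Mul(-38548, Rational(1, 23409))) = Add(Rational(1935, 48359), Rational(-38548, 23409)) = Rational(-1818846317, 1132035831)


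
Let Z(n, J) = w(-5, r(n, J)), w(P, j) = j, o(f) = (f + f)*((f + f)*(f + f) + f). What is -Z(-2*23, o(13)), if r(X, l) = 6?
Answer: -6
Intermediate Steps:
o(f) = 2*f*(f + 4*f**2) (o(f) = (2*f)*((2*f)*(2*f) + f) = (2*f)*(4*f**2 + f) = (2*f)*(f + 4*f**2) = 2*f*(f + 4*f**2))
Z(n, J) = 6
-Z(-2*23, o(13)) = -1*6 = -6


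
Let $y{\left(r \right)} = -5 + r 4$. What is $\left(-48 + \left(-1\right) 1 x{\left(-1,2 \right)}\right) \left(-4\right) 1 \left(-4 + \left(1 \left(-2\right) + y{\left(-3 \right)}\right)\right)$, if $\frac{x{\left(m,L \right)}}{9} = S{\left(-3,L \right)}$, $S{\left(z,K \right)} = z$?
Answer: $-1932$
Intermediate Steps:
$x{\left(m,L \right)} = -27$ ($x{\left(m,L \right)} = 9 \left(-3\right) = -27$)
$y{\left(r \right)} = -5 + 4 r$
$\left(-48 + \left(-1\right) 1 x{\left(-1,2 \right)}\right) \left(-4\right) 1 \left(-4 + \left(1 \left(-2\right) + y{\left(-3 \right)}\right)\right) = \left(-48 + \left(-1\right) 1 \left(-27\right)\right) \left(-4\right) 1 \left(-4 + \left(1 \left(-2\right) + \left(-5 + 4 \left(-3\right)\right)\right)\right) = \left(-48 - -27\right) \left(- 4 \left(-4 - 19\right)\right) = \left(-48 + 27\right) \left(- 4 \left(-4 - 19\right)\right) = - 21 \left(- 4 \left(-4 - 19\right)\right) = - 21 \left(\left(-4\right) \left(-23\right)\right) = \left(-21\right) 92 = -1932$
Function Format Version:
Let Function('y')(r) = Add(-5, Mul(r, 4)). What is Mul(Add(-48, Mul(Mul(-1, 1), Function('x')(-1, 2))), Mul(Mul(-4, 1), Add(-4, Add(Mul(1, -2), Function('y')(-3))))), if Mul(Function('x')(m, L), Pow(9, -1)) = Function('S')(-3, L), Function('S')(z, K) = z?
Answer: -1932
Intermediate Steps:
Function('x')(m, L) = -27 (Function('x')(m, L) = Mul(9, -3) = -27)
Function('y')(r) = Add(-5, Mul(4, r))
Mul(Add(-48, Mul(Mul(-1, 1), Function('x')(-1, 2))), Mul(Mul(-4, 1), Add(-4, Add(Mul(1, -2), Function('y')(-3))))) = Mul(Add(-48, Mul(Mul(-1, 1), -27)), Mul(Mul(-4, 1), Add(-4, Add(Mul(1, -2), Add(-5, Mul(4, -3)))))) = Mul(Add(-48, Mul(-1, -27)), Mul(-4, Add(-4, Add(-2, Add(-5, -12))))) = Mul(Add(-48, 27), Mul(-4, Add(-4, Add(-2, -17)))) = Mul(-21, Mul(-4, Add(-4, -19))) = Mul(-21, Mul(-4, -23)) = Mul(-21, 92) = -1932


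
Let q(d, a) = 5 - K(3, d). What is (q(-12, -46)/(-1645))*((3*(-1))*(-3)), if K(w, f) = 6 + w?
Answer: 36/1645 ≈ 0.021885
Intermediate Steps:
q(d, a) = -4 (q(d, a) = 5 - (6 + 3) = 5 - 1*9 = 5 - 9 = -4)
(q(-12, -46)/(-1645))*((3*(-1))*(-3)) = (-4/(-1645))*((3*(-1))*(-3)) = (-4*(-1/1645))*(-3*(-3)) = (4/1645)*9 = 36/1645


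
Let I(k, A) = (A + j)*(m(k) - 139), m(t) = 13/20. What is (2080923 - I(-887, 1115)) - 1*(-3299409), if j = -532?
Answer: 109219801/20 ≈ 5.4610e+6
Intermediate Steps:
m(t) = 13/20 (m(t) = 13*(1/20) = 13/20)
I(k, A) = 368011/5 - 2767*A/20 (I(k, A) = (A - 532)*(13/20 - 139) = (-532 + A)*(-2767/20) = 368011/5 - 2767*A/20)
(2080923 - I(-887, 1115)) - 1*(-3299409) = (2080923 - (368011/5 - 2767/20*1115)) - 1*(-3299409) = (2080923 - (368011/5 - 617041/4)) + 3299409 = (2080923 - 1*(-1613161/20)) + 3299409 = (2080923 + 1613161/20) + 3299409 = 43231621/20 + 3299409 = 109219801/20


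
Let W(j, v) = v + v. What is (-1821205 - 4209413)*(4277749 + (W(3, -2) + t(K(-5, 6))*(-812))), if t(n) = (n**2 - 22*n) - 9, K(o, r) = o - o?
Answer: -25841517752754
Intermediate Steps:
W(j, v) = 2*v
K(o, r) = 0
t(n) = -9 + n**2 - 22*n
(-1821205 - 4209413)*(4277749 + (W(3, -2) + t(K(-5, 6))*(-812))) = (-1821205 - 4209413)*(4277749 + (2*(-2) + (-9 + 0**2 - 22*0)*(-812))) = -6030618*(4277749 + (-4 + (-9 + 0 + 0)*(-812))) = -6030618*(4277749 + (-4 - 9*(-812))) = -6030618*(4277749 + (-4 + 7308)) = -6030618*(4277749 + 7304) = -6030618*4285053 = -25841517752754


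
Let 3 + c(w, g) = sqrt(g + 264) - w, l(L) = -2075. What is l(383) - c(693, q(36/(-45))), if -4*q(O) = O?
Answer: -1379 - sqrt(6605)/5 ≈ -1395.3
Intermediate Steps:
q(O) = -O/4
c(w, g) = -3 + sqrt(264 + g) - w (c(w, g) = -3 + (sqrt(g + 264) - w) = -3 + (sqrt(264 + g) - w) = -3 + sqrt(264 + g) - w)
l(383) - c(693, q(36/(-45))) = -2075 - (-3 + sqrt(264 - 9/(-45)) - 1*693) = -2075 - (-3 + sqrt(264 - 9*(-1)/45) - 693) = -2075 - (-3 + sqrt(264 - 1/4*(-4/5)) - 693) = -2075 - (-3 + sqrt(264 + 1/5) - 693) = -2075 - (-3 + sqrt(1321/5) - 693) = -2075 - (-3 + sqrt(6605)/5 - 693) = -2075 - (-696 + sqrt(6605)/5) = -2075 + (696 - sqrt(6605)/5) = -1379 - sqrt(6605)/5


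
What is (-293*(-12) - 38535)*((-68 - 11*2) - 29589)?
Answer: 1039328901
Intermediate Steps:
(-293*(-12) - 38535)*((-68 - 11*2) - 29589) = (3516 - 38535)*((-68 - 22) - 29589) = -35019*(-90 - 29589) = -35019*(-29679) = 1039328901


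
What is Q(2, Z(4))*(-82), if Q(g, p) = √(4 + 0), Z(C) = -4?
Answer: -164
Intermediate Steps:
Q(g, p) = 2 (Q(g, p) = √4 = 2)
Q(2, Z(4))*(-82) = 2*(-82) = -164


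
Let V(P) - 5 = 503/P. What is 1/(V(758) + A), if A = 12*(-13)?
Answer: -758/113955 ≈ -0.0066518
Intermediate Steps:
V(P) = 5 + 503/P
A = -156
1/(V(758) + A) = 1/((5 + 503/758) - 156) = 1/(4293/758 - 156) = 1/(-113955/758) = -758/113955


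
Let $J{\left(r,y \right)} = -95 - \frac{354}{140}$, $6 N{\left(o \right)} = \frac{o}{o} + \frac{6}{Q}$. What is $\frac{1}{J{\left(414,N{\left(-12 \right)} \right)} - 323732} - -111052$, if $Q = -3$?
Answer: $\frac{2517334176414}{22668067} \approx 1.1105 \cdot 10^{5}$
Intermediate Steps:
$N{\left(o \right)} = - \frac{1}{6}$ ($N{\left(o \right)} = \frac{\frac{o}{o} + \frac{6}{-3}}{6} = \frac{1 + 6 \left(- \frac{1}{3}\right)}{6} = \frac{1 - 2}{6} = \frac{1}{6} \left(-1\right) = - \frac{1}{6}$)
$J{\left(r,y \right)} = - \frac{6827}{70}$ ($J{\left(r,y \right)} = -95 - \frac{177}{70} = - \frac{6827}{70}$)
$\frac{1}{J{\left(414,N{\left(-12 \right)} \right)} - 323732} - -111052 = \frac{1}{- \frac{6827}{70} - 323732} - -111052 = \frac{1}{- \frac{22668067}{70}} + 111052 = - \frac{70}{22668067} + 111052 = \frac{2517334176414}{22668067}$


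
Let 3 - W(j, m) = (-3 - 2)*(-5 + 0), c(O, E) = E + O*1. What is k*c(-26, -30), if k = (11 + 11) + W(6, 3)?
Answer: 0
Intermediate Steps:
c(O, E) = E + O
W(j, m) = -22 (W(j, m) = 3 - (-3 - 2)*(-5 + 0) = 3 - (-5)*(-5) = 3 - 1*25 = 3 - 25 = -22)
k = 0 (k = (11 + 11) - 22 = 22 - 22 = 0)
k*c(-26, -30) = 0*(-30 - 26) = 0*(-56) = 0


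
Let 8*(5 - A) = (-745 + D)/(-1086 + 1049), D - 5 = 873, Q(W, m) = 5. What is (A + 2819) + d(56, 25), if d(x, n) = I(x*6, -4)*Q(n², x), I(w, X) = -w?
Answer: 338757/296 ≈ 1144.4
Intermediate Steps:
D = 878 (D = 5 + 873 = 878)
A = 1613/296 (A = 5 - (-745 + 878)/(8*(-1086 + 1049)) = 5 - 133/(8*(-37)) = 5 - 133*(-1)/(8*37) = 5 - ⅛*(-133/37) = 5 + 133/296 = 1613/296 ≈ 5.4493)
d(x, n) = -30*x (d(x, n) = -x*6*5 = -6*x*5 = -30*x)
(A + 2819) + d(56, 25) = (1613/296 + 2819) - 30*56 = 836037/296 - 1680 = 338757/296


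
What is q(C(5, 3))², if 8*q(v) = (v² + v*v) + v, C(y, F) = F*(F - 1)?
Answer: 1521/16 ≈ 95.063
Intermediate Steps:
C(y, F) = F*(-1 + F)
q(v) = v²/4 + v/8 (q(v) = ((v² + v*v) + v)/8 = ((v² + v²) + v)/8 = (2*v² + v)/8 = (v + 2*v²)/8 = v²/4 + v/8)
q(C(5, 3))² = ((3*(-1 + 3))*(1 + 2*(3*(-1 + 3)))/8)² = ((3*2)*(1 + 2*(3*2))/8)² = ((⅛)*6*(1 + 2*6))² = ((⅛)*6*(1 + 12))² = ((⅛)*6*13)² = (39/4)² = 1521/16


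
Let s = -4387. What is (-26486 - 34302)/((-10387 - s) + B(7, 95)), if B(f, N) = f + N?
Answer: 30394/2949 ≈ 10.307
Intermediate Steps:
B(f, N) = N + f
(-26486 - 34302)/((-10387 - s) + B(7, 95)) = (-26486 - 34302)/((-10387 - 1*(-4387)) + (95 + 7)) = -60788/((-10387 + 4387) + 102) = -60788/(-6000 + 102) = -60788/(-5898) = -60788*(-1/5898) = 30394/2949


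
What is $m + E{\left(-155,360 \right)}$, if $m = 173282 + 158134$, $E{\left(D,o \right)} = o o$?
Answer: $461016$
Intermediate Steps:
$E{\left(D,o \right)} = o^{2}$
$m = 331416$
$m + E{\left(-155,360 \right)} = 331416 + 360^{2} = 331416 + 129600 = 461016$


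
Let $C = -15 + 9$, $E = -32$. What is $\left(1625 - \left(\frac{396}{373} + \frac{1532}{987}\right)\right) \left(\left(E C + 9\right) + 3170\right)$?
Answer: $\frac{2013441286277}{368151} \approx 5.4691 \cdot 10^{6}$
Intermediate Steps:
$C = -6$
$\left(1625 - \left(\frac{396}{373} + \frac{1532}{987}\right)\right) \left(\left(E C + 9\right) + 3170\right) = \left(1625 - \left(\frac{396}{373} + \frac{1532}{987}\right)\right) \left(\left(\left(-32\right) \left(-6\right) + 9\right) + 3170\right) = \left(1625 - \frac{962288}{368151}\right) \left(\left(192 + 9\right) + 3170\right) = \left(1625 - \frac{962288}{368151}\right) \left(201 + 3170\right) = \left(1625 - \frac{962288}{368151}\right) 3371 = \frac{597283087}{368151} \cdot 3371 = \frac{2013441286277}{368151}$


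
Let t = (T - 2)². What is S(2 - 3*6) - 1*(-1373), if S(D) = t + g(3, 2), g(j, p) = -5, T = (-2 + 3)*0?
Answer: 1372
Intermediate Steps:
T = 0 (T = 1*0 = 0)
t = 4 (t = (0 - 2)² = (-2)² = 4)
S(D) = -1 (S(D) = 4 - 5 = -1)
S(2 - 3*6) - 1*(-1373) = -1 - 1*(-1373) = -1 + 1373 = 1372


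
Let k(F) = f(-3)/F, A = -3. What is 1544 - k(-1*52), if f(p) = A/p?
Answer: 80289/52 ≈ 1544.0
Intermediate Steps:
f(p) = -3/p
k(F) = 1/F (k(F) = (-3/(-3))/F = (-3*(-1/3))/F = 1/F)
1544 - k(-1*52) = 1544 - 1/((-1*52)) = 1544 - 1/(-52) = 1544 - 1*(-1/52) = 1544 + 1/52 = 80289/52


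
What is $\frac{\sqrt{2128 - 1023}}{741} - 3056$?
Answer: $-3056 + \frac{\sqrt{1105}}{741} \approx -3056.0$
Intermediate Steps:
$\frac{\sqrt{2128 - 1023}}{741} - 3056 = \sqrt{1105} \cdot \frac{1}{741} - 3056 = \frac{\sqrt{1105}}{741} - 3056 = -3056 + \frac{\sqrt{1105}}{741}$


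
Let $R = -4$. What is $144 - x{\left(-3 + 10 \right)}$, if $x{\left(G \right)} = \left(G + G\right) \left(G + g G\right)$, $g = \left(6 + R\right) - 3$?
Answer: $144$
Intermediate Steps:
$g = -1$ ($g = \left(6 - 4\right) - 3 = 2 - 3 = -1$)
$x{\left(G \right)} = 0$ ($x{\left(G \right)} = \left(G + G\right) \left(G - G\right) = 2 G 0 = 0$)
$144 - x{\left(-3 + 10 \right)} = 144 - 0 = 144 + 0 = 144$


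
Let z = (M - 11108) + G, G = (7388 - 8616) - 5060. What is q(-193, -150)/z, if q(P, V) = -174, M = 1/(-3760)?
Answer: 218080/21802987 ≈ 0.010002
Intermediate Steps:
M = -1/3760 ≈ -0.00026596
G = -6288 (G = -1228 - 5060 = -6288)
z = -65408961/3760 (z = (-1/3760 - 11108) - 6288 = -41766081/3760 - 6288 = -65408961/3760 ≈ -17396.)
q(-193, -150)/z = -174/(-65408961/3760) = -174*(-3760/65408961) = 218080/21802987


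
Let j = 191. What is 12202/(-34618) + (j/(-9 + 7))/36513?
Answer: -448837645/1264007034 ≈ -0.35509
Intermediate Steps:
12202/(-34618) + (j/(-9 + 7))/36513 = 12202/(-34618) + (191/(-9 + 7))/36513 = 12202*(-1/34618) + (191/(-2))*(1/36513) = -6101/17309 - ½*191*(1/36513) = -6101/17309 - 191/2*1/36513 = -6101/17309 - 191/73026 = -448837645/1264007034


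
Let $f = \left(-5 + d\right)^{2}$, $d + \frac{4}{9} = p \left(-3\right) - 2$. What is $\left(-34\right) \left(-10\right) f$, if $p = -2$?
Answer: $\frac{57460}{81} \approx 709.38$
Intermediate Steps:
$d = \frac{32}{9}$ ($d = - \frac{4}{9} - -4 = - \frac{4}{9} + \left(6 - 2\right) = - \frac{4}{9} + 4 = \frac{32}{9} \approx 3.5556$)
$f = \frac{169}{81}$ ($f = \left(-5 + \frac{32}{9}\right)^{2} = \left(- \frac{13}{9}\right)^{2} = \frac{169}{81} \approx 2.0864$)
$\left(-34\right) \left(-10\right) f = \left(-34\right) \left(-10\right) \frac{169}{81} = 340 \cdot \frac{169}{81} = \frac{57460}{81}$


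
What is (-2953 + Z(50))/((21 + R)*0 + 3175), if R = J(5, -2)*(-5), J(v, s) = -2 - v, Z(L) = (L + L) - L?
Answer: -2903/3175 ≈ -0.91433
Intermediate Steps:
Z(L) = L (Z(L) = 2*L - L = L)
R = 35 (R = (-2 - 1*5)*(-5) = (-2 - 5)*(-5) = -7*(-5) = 35)
(-2953 + Z(50))/((21 + R)*0 + 3175) = (-2953 + 50)/((21 + 35)*0 + 3175) = -2903/(56*0 + 3175) = -2903/(0 + 3175) = -2903/3175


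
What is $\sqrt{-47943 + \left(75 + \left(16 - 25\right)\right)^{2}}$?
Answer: $3 i \sqrt{4843} \approx 208.77 i$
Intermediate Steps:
$\sqrt{-47943 + \left(75 + \left(16 - 25\right)\right)^{2}} = \sqrt{-47943 + \left(75 - 9\right)^{2}} = \sqrt{-47943 + 66^{2}} = \sqrt{-47943 + 4356} = \sqrt{-43587} = 3 i \sqrt{4843}$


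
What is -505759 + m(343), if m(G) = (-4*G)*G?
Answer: -976355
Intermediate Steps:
m(G) = -4*G**2
-505759 + m(343) = -505759 - 4*343**2 = -505759 - 4*117649 = -505759 - 470596 = -976355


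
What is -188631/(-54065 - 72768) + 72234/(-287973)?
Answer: 716809207/579753643 ≈ 1.2364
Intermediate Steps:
-188631/(-54065 - 72768) + 72234/(-287973) = -188631/(-126833) + 72234*(-1/287973) = -188631*(-1/126833) - 8026/31997 = 188631/126833 - 8026/31997 = 716809207/579753643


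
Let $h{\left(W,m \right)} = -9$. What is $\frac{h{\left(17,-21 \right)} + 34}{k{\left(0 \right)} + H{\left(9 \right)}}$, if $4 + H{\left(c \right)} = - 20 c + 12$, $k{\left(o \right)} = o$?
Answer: $- \frac{25}{172} \approx -0.14535$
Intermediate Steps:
$H{\left(c \right)} = 8 - 20 c$ ($H{\left(c \right)} = -4 - \left(-12 + 20 c\right) = 8 - 20 c$)
$\frac{h{\left(17,-21 \right)} + 34}{k{\left(0 \right)} + H{\left(9 \right)}} = \frac{-9 + 34}{0 + \left(8 - 180\right)} = \frac{25}{0 + \left(8 - 180\right)} = \frac{25}{0 - 172} = \frac{25}{-172} = 25 \left(- \frac{1}{172}\right) = - \frac{25}{172}$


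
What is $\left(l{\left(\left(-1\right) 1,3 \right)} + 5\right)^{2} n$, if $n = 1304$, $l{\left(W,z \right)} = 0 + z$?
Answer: $83456$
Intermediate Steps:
$l{\left(W,z \right)} = z$
$\left(l{\left(\left(-1\right) 1,3 \right)} + 5\right)^{2} n = \left(3 + 5\right)^{2} \cdot 1304 = 8^{2} \cdot 1304 = 64 \cdot 1304 = 83456$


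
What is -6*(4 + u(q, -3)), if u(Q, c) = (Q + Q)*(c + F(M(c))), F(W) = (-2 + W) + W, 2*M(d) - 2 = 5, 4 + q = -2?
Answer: 120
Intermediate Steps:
q = -6 (q = -4 - 2 = -6)
M(d) = 7/2 (M(d) = 1 + (1/2)*5 = 1 + 5/2 = 7/2)
F(W) = -2 + 2*W
u(Q, c) = 2*Q*(5 + c) (u(Q, c) = (Q + Q)*(c + (-2 + 2*(7/2))) = (2*Q)*(c + (-2 + 7)) = (2*Q)*(c + 5) = (2*Q)*(5 + c) = 2*Q*(5 + c))
-6*(4 + u(q, -3)) = -6*(4 + 2*(-6)*(5 - 3)) = -6*(4 + 2*(-6)*2) = -6*(4 - 24) = -6*(-20) = 120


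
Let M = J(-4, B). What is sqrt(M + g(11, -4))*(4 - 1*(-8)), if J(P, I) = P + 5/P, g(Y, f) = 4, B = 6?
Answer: 6*I*sqrt(5) ≈ 13.416*I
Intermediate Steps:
M = -21/4 (M = -4 + 5/(-4) = -4 + 5*(-1/4) = -4 - 5/4 = -21/4 ≈ -5.2500)
sqrt(M + g(11, -4))*(4 - 1*(-8)) = sqrt(-21/4 + 4)*(4 - 1*(-8)) = sqrt(-5/4)*(4 + 8) = (I*sqrt(5)/2)*12 = 6*I*sqrt(5)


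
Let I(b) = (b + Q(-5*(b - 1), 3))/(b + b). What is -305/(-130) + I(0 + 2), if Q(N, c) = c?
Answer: 187/52 ≈ 3.5962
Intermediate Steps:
I(b) = (3 + b)/(2*b) (I(b) = (b + 3)/(b + b) = (3 + b)/((2*b)) = (3 + b)*(1/(2*b)) = (3 + b)/(2*b))
-305/(-130) + I(0 + 2) = -305/(-130) + (3 + (0 + 2))/(2*(0 + 2)) = -305*(-1/130) + (½)*(3 + 2)/2 = 61/26 + (½)*(½)*5 = 61/26 + 5/4 = 187/52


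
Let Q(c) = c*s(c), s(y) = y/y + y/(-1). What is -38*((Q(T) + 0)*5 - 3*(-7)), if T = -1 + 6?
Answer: 3002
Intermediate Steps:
T = 5
s(y) = 1 - y (s(y) = 1 + y*(-1) = 1 - y)
Q(c) = c*(1 - c)
-38*((Q(T) + 0)*5 - 3*(-7)) = -38*((5*(1 - 1*5) + 0)*5 - 3*(-7)) = -38*((5*(1 - 5) + 0)*5 + 21) = -38*((5*(-4) + 0)*5 + 21) = -38*((-20 + 0)*5 + 21) = -38*(-20*5 + 21) = -38*(-100 + 21) = -38*(-79) = 3002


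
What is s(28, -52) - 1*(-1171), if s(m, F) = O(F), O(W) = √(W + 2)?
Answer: 1171 + 5*I*√2 ≈ 1171.0 + 7.0711*I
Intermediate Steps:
O(W) = √(2 + W)
s(m, F) = √(2 + F)
s(28, -52) - 1*(-1171) = √(2 - 52) - 1*(-1171) = √(-50) + 1171 = 5*I*√2 + 1171 = 1171 + 5*I*√2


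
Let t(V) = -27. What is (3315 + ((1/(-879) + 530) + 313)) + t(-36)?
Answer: 3631148/879 ≈ 4131.0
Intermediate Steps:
(3315 + ((1/(-879) + 530) + 313)) + t(-36) = (3315 + ((1/(-879) + 530) + 313)) - 27 = (3315 + ((-1/879 + 530) + 313)) - 27 = (3315 + (465869/879 + 313)) - 27 = (3315 + 740996/879) - 27 = 3654881/879 - 27 = 3631148/879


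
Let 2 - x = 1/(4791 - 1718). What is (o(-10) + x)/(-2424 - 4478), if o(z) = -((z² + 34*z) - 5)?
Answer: -379515/10604923 ≈ -0.035787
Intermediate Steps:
x = 6145/3073 (x = 2 - 1/(4791 - 1718) = 2 - 1/3073 = 6145/3073 ≈ 1.9997)
o(z) = 5 - z² - 34*z (o(z) = -(-5 + z² + 34*z) = 5 - z² - 34*z)
(o(-10) + x)/(-2424 - 4478) = ((5 - 1*(-10)² - 34*(-10)) + 6145/3073)/(-2424 - 4478) = ((5 - 1*100 + 340) + 6145/3073)/(-6902) = ((5 - 100 + 340) + 6145/3073)*(-1/6902) = (245 + 6145/3073)*(-1/6902) = (759030/3073)*(-1/6902) = -379515/10604923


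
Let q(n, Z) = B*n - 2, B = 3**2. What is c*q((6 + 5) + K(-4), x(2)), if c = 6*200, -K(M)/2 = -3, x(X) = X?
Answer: 181200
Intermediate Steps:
K(M) = 6 (K(M) = -2*(-3) = 6)
B = 9
c = 1200
q(n, Z) = -2 + 9*n (q(n, Z) = 9*n - 2 = -2 + 9*n)
c*q((6 + 5) + K(-4), x(2)) = 1200*(-2 + 9*((6 + 5) + 6)) = 1200*(-2 + 9*(11 + 6)) = 1200*(-2 + 9*17) = 1200*(-2 + 153) = 1200*151 = 181200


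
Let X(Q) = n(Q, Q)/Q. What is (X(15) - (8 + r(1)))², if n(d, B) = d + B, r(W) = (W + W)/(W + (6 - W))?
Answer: 361/9 ≈ 40.111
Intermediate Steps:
r(W) = W/3 (r(W) = (2*W)/6 = (2*W)*(⅙) = W/3)
n(d, B) = B + d
X(Q) = 2 (X(Q) = (Q + Q)/Q = (2*Q)/Q = 2)
(X(15) - (8 + r(1)))² = (2 - (8 + (⅓)*1))² = (2 - (8 + ⅓))² = (2 - 1*25/3)² = (2 - 25/3)² = (-19/3)² = 361/9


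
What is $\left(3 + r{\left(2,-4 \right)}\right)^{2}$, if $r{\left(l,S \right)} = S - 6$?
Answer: $49$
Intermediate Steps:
$r{\left(l,S \right)} = -6 + S$ ($r{\left(l,S \right)} = S - 6 = -6 + S$)
$\left(3 + r{\left(2,-4 \right)}\right)^{2} = \left(3 - 10\right)^{2} = \left(-7\right)^{2} = 49$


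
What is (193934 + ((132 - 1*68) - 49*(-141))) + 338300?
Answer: 539207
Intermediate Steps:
(193934 + ((132 - 1*68) - 49*(-141))) + 338300 = (193934 + ((132 - 68) + 6909)) + 338300 = (193934 + (64 + 6909)) + 338300 = (193934 + 6973) + 338300 = 200907 + 338300 = 539207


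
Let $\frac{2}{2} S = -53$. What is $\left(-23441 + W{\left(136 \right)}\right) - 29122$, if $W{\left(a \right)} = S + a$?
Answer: $-52480$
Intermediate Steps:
$S = -53$
$W{\left(a \right)} = -53 + a$
$\left(-23441 + W{\left(136 \right)}\right) - 29122 = \left(-23441 + \left(-53 + 136\right)\right) - 29122 = \left(-23441 + 83\right) - 29122 = -23358 - 29122 = -52480$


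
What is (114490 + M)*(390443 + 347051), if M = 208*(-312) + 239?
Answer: 36751538502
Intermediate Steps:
M = -64657 (M = -64896 + 239 = -64657)
(114490 + M)*(390443 + 347051) = (114490 - 64657)*(390443 + 347051) = 49833*737494 = 36751538502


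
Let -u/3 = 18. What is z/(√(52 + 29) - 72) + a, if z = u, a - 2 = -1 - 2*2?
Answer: -15/7 ≈ -2.1429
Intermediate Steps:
u = -54 (u = -3*18 = -54)
a = -3 (a = 2 + (-1 - 2*2) = 2 + (-1 - 4) = 2 - 5 = -3)
z = -54
z/(√(52 + 29) - 72) + a = -54/(√(52 + 29) - 72) - 3 = -54/(√81 - 72) - 3 = -54/(9 - 72) - 3 = -54/(-63) - 3 = -54*(-1/63) - 3 = 6/7 - 3 = -15/7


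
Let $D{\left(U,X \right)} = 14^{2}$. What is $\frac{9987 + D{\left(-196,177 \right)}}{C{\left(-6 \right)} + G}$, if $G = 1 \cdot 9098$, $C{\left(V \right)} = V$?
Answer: $\frac{10183}{9092} \approx 1.12$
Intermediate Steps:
$G = 9098$
$D{\left(U,X \right)} = 196$
$\frac{9987 + D{\left(-196,177 \right)}}{C{\left(-6 \right)} + G} = \frac{9987 + 196}{-6 + 9098} = \frac{10183}{9092}$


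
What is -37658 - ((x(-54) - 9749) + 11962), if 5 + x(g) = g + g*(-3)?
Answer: -39974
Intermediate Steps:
x(g) = -5 - 2*g (x(g) = -5 + (g + g*(-3)) = -5 + (g - 3*g) = -5 - 2*g)
-37658 - ((x(-54) - 9749) + 11962) = -37658 - (((-5 - 2*(-54)) - 9749) + 11962) = -37658 - (((-5 + 108) - 9749) + 11962) = -37658 - ((103 - 9749) + 11962) = -37658 - (-9646 + 11962) = -37658 - 1*2316 = -37658 - 2316 = -39974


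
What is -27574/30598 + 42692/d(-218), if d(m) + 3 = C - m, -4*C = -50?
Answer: 100001287/535465 ≈ 186.76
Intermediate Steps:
C = 25/2 (C = -¼*(-50) = 25/2 ≈ 12.500)
d(m) = 19/2 - m (d(m) = -3 + (25/2 - m) = 19/2 - m)
-27574/30598 + 42692/d(-218) = -27574/30598 + 42692/(19/2 - 1*(-218)) = -27574*1/30598 + 42692/(19/2 + 218) = -13787/15299 + 42692/(455/2) = -13787/15299 + 42692*(2/455) = -13787/15299 + 6568/35 = 100001287/535465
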